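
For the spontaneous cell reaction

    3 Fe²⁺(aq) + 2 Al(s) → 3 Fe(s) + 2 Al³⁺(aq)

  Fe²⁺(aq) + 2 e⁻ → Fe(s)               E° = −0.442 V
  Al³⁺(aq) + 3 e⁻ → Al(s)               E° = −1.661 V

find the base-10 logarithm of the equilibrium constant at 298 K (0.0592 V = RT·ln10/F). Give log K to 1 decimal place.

log K = 123.5

The Fe²⁺/Fe couple is reduced (cathode); E°cell = −0.442 − (−1.661) = +1.219 V with n = 6.
At equilibrium E = 0, so log K = nE°cell / 0.0592 = (6)(+1.219) / 0.0592 = 123.5.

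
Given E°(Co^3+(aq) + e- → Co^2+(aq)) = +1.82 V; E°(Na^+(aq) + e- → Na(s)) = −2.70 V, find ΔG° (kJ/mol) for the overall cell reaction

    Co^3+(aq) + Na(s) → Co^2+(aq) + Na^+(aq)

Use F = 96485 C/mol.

−436 kJ/mol

In the reaction as written Co^3+(aq) is reduced, so the Co³⁺/Co²⁺ couple is the cathode and Na⁺/Na is the anode.
E°cell = +1.82 − (−2.70) = +4.52 V; balancing electrons gives n = 1.
ΔG° = −nFE°cell = −(1)(96485)(+4.52) J/mol = −436 kJ/mol.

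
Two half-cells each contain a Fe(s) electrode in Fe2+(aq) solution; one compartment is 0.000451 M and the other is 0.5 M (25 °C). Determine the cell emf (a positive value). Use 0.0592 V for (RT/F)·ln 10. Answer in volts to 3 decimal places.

For a concentration cell E°cell = 0, since both electrodes use the same couple.
The compartment with the higher Fe2+(aq) concentration (0.5 M) acts as the cathode; ions are reduced there and produced at the dilute (0.000451 M) anode.
With n = 2, Ecell = −(0.0592/2)·log([dilute]/[conc]) = −(0.0592/2)·log(0.000451/0.5) = +0.090 V.

0.090 V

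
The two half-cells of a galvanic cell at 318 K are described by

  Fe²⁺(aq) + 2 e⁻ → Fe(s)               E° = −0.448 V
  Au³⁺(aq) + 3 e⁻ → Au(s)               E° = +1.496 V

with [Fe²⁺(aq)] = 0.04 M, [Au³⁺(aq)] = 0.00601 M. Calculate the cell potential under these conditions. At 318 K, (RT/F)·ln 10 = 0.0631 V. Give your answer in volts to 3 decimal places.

+1.941 V

The Au³⁺/Au couple has the more positive E°, so it is the cathode; Fe²⁺/Fe is the anode.
The standard potential is +1.496 − (−0.448) = +1.944 V and the balanced reaction transfers n = 6 electrons.
The balanced reaction is 2 Au³⁺(aq) + 3 Fe(s) → 2 Au(s) + 3 Fe²⁺(aq), so Q = [Fe²⁺(aq)]^3 / [Au³⁺(aq)]^2 = 1.77 and log Q = 0.248.
By the Nernst equation, E = +1.944 − (0.0631/6)·(0.248) = +1.941 V.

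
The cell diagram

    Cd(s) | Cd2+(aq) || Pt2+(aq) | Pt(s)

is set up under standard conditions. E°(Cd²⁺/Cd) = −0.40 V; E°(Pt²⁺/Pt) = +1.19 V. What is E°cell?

By convention the left-hand electrode in cell notation is the anode (oxidation) and the right-hand electrode is the cathode (reduction).
E°cell = E°(right) − E°(left) = +1.19 − (−0.40) = +1.59 V.

+1.59 V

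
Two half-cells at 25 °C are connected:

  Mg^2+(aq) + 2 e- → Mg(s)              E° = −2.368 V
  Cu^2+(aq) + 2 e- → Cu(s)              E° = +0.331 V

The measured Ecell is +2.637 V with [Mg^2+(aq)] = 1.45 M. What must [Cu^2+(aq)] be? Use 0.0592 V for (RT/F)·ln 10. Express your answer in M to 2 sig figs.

0.012 M

Cu²⁺/Cu is the cathode (higher E°); E°cell = +0.331 − (−2.368) = +2.699 V with n = 2.
From the Nernst equation, log Q = n(E° − E)/0.0592 = 2·(+2.699 − (+2.637))/0.0592 = 2.095.
The balanced reaction is Cu^2+(aq) + Mg(s) → Cu(s) + Mg^2+(aq), so Q = [Mg^2+(aq)] / [Cu^2+(aq)].
Substituting the known concentrations and solving, log [Cu^2+(aq)] = −1.934 and [Cu^2+(aq)] = 0.012 M.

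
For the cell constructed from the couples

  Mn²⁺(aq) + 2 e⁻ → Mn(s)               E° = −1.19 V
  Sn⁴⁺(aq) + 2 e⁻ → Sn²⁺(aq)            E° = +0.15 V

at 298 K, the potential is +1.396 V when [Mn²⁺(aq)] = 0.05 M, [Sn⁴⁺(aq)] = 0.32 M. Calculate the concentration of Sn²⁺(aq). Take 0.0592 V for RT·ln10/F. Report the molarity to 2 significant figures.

With Sn⁴⁺/Sn²⁺ at the cathode and Mn²⁺/Mn at the anode, E°cell = +0.15 − (−1.19) = +1.34 V (n = 2).
Rearranging E = E° − (0.0592/n)·log Q gives log Q = 2(+1.34 − (+1.396))/0.0592 = −1.892.
For Sn⁴⁺(aq) + Mn(s) → Sn²⁺(aq) + Mn²⁺(aq), the reaction quotient is Q = ([Sn²⁺(aq)]·[Mn²⁺(aq)]) / [Sn⁴⁺(aq)].
Substituting the known concentrations and solving, log [Sn²⁺(aq)] = −1.086 and [Sn²⁺(aq)] = 0.082 M.

0.082 M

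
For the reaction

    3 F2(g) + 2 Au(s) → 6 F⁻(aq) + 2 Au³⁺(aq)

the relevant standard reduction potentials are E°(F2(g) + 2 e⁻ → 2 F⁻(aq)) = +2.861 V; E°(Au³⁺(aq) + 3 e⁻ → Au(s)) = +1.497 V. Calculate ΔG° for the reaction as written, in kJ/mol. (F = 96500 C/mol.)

In the reaction as written F2(g) is reduced, so the F₂/F⁻ couple is the cathode and Au³⁺/Au is the anode.
E°cell = +2.861 − (+1.497) = +1.364 V; balancing electrons gives n = 6.
ΔG° = −nFE°cell = −(6)(96500)(+1.364) J/mol = −790 kJ/mol.

−790 kJ/mol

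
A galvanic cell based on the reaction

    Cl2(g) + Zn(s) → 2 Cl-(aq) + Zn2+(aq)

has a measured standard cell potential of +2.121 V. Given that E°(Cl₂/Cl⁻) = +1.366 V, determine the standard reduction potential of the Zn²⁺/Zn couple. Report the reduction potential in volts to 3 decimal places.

−0.755 V

In the reaction as written the Cl₂/Cl⁻ couple is reduced (cathode) and Zn²⁺/Zn is oxidized (anode), so E°cell = E°(Cl₂/Cl⁻) − E°(Zn²⁺/Zn).
E°(Zn²⁺/Zn) = E°(cathode) − E°cell = +1.366 − (+2.121) = −0.755 V.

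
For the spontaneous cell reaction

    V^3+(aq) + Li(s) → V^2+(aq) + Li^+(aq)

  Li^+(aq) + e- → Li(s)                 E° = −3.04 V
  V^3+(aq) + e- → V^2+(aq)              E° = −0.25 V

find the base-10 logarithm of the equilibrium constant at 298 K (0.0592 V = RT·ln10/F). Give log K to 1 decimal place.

The V³⁺/V²⁺ couple is reduced (cathode); E°cell = −0.25 − (−3.04) = +2.79 V with n = 1.
At equilibrium E = 0, so log K = nE°cell / 0.0592 = (1)(+2.79) / 0.0592 = 47.1.

log K = 47.1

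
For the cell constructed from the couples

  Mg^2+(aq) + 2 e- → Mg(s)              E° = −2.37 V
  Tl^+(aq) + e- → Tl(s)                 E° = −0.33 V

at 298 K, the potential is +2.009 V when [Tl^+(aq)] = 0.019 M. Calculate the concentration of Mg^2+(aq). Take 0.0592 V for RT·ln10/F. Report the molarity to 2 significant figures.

0.0040 M

Tl⁺/Tl is the cathode (higher E°); E°cell = −0.33 − (−2.37) = +2.04 V with n = 2.
Since E = E° − (0.0592/n)·log Q, log Q = n(E° − E)/0.0592 = 1.047.
Balancing electrons gives 2 Tl^+(aq) + Mg(s) → 2 Tl(s) + Mg^2+(aq); thus Q = [Mg^2+(aq)] / [Tl^+(aq)]^2.
Substituting the known concentrations and solving, log [Mg^2+(aq)] = −2.395 and [Mg^2+(aq)] = 0.0040 M.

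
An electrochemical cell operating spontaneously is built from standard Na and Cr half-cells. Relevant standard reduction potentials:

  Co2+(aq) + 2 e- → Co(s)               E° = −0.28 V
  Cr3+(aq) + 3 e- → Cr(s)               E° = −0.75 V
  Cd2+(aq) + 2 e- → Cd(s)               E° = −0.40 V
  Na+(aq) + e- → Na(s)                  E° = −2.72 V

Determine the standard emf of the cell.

+1.97 V

Of the two couples in this cell, the one with the more positive reduction potential is reduced at the cathode: here that is Cr³⁺/Cr (−0.75 V); Na⁺/Na (−2.72 V) is the anode.
E°cell = E°(cathode) − E°(anode) = −0.75 − (−2.72) = +1.97 V.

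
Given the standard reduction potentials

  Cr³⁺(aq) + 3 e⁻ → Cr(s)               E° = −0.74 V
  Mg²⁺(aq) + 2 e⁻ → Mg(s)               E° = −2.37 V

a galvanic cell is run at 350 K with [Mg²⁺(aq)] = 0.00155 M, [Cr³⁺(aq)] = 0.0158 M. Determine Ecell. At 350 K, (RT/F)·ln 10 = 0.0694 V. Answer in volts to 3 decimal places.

+1.686 V

The Cr³⁺/Cr couple has the more positive E°, so it is the cathode; Mg²⁺/Mg is the anode.
E°cell = −0.74 − (−2.37) = +1.63 V, with n = 6 electrons transferred.
For the overall reaction 2 Cr³⁺(aq) + 3 Mg(s) → 2 Cr(s) + 3 Mg²⁺(aq), Q = [Mg²⁺(aq)]^3 / [Cr³⁺(aq)]^2 = 1.49×10^−5, giving log Q = −4.826.
By the Nernst equation, E = +1.63 − (0.0694/6)·(−4.826) = +1.686 V.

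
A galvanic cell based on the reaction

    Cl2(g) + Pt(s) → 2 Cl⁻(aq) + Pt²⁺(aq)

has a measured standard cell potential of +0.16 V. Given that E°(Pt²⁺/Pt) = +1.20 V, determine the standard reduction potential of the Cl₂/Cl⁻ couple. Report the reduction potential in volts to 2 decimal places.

+1.36 V

In the reaction as written the Cl₂/Cl⁻ couple is reduced (cathode) and Pt²⁺/Pt is oxidized (anode), so E°cell = E°(Cl₂/Cl⁻) − E°(Pt²⁺/Pt).
E°(Cl₂/Cl⁻) = E°cell + E°(anode) = +0.16 + (+1.20) = +1.36 V.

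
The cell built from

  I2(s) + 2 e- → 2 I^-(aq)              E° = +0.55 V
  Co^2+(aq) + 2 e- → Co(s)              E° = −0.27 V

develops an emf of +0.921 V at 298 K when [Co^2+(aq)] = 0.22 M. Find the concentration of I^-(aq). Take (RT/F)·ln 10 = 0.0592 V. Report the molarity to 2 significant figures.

0.042 M

With I₂/I⁻ at the cathode and Co²⁺/Co at the anode, E°cell = +0.55 − (−0.27) = +0.82 V (n = 2).
From the Nernst equation, log Q = n(E° − E)/0.0592 = 2·(+0.82 − (+0.921))/0.0592 = −3.412.
For I2(s) + Co(s) → 2 I^-(aq) + Co^2+(aq), the reaction quotient is Q = [I^-(aq)]^2·[Co^2+(aq)].
Solving for the unknown gives log [I^-(aq)] = −1.377, so [I^-(aq)] ≈ 0.042 M.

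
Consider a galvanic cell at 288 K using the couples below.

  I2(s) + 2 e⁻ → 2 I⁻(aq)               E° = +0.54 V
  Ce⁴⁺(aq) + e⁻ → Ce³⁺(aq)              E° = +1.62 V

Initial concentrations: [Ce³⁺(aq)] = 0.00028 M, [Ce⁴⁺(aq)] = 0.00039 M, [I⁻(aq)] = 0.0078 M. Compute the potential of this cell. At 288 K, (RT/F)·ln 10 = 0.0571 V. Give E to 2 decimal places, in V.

Ce⁴⁺/Ce³⁺ is reduced (cathode, E° = +1.62 V) and I₂/I⁻ is oxidized (anode).
E°cell = +1.62 − (+0.54) = +1.08 V, with n = 2 electrons transferred.
Balancing gives 2 Ce⁴⁺(aq) + 2 I⁻(aq) → 2 Ce³⁺(aq) + I2(s); hence Q = [Ce³⁺(aq)]^2 / ([Ce⁴⁺(aq)]^2·[I⁻(aq)]^2) = 8.47×10^3 (log Q = 3.928).
By the Nernst equation, E = +1.08 − (0.0571/2)·(3.928) = +0.97 V.

+0.97 V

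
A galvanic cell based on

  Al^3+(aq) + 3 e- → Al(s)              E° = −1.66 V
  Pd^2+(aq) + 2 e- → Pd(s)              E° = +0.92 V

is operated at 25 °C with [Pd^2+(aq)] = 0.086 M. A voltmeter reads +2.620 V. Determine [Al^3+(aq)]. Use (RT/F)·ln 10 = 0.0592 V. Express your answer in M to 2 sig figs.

0.00024 M

Pd²⁺/Pd is the cathode (higher E°); E°cell = +0.92 − (−1.66) = +2.58 V with n = 6.
From the Nernst equation, log Q = n(E° − E)/0.0592 = 6·(+2.58 − (+2.620))/0.0592 = −4.054.
The balanced reaction is 3 Pd^2+(aq) + 2 Al(s) → 3 Pd(s) + 2 Al^3+(aq), so Q = [Al^3+(aq)]^2 / [Pd^2+(aq)]^3.
Substituting the known concentrations and solving, log [Al^3+(aq)] = −3.625 and [Al^3+(aq)] = 0.00024 M.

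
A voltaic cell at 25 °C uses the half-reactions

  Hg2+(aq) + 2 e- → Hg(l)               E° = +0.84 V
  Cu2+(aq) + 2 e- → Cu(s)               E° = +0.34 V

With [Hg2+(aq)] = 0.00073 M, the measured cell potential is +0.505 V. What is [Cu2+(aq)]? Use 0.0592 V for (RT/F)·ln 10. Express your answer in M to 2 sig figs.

0.00049 M

Hg²⁺/Hg is the cathode (higher E°); E°cell = +0.84 − (+0.34) = +0.50 V with n = 2.
Rearranging E = E° − (0.0592/n)·log Q gives log Q = 2(+0.50 − (+0.505))/0.0592 = −0.169.
Balancing electrons gives Hg2+(aq) + Cu(s) → Hg(l) + Cu2+(aq); thus Q = [Cu2+(aq)] / [Hg2+(aq)].
Substituting the known concentrations and solving, log [Cu2+(aq)] = −3.306 and [Cu2+(aq)] = 0.00049 M.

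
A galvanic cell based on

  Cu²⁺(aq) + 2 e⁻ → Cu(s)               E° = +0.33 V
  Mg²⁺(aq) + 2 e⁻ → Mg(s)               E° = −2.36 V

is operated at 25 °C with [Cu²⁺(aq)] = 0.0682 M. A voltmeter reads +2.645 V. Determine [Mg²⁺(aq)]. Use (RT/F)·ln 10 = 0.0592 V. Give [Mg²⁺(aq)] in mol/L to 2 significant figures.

Cu²⁺/Cu is the cathode (higher E°); E°cell = +0.33 − (−2.36) = +2.69 V with n = 2.
From the Nernst equation, log Q = n(E° − E)/0.0592 = 2·(+2.69 − (+2.645))/0.0592 = 1.520.
Balancing electrons gives Cu²⁺(aq) + Mg(s) → Cu(s) + Mg²⁺(aq); thus Q = [Mg²⁺(aq)] / [Cu²⁺(aq)].
Isolating [Mg²⁺(aq)] in Q = 10^{1.520} yields log [Mg²⁺(aq)] = 0.354, i.e. 2.3 M.

2.3 M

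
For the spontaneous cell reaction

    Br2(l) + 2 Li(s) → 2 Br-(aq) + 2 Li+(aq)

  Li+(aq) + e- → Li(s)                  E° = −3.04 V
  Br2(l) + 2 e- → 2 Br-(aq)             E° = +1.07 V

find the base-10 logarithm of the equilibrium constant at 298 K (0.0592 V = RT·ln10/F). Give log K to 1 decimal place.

log K = 138.9

The Br₂/Br⁻ couple is reduced (cathode); E°cell = +1.07 − (−3.04) = +4.11 V with n = 2.
At equilibrium E = 0, so log K = nE°cell / 0.0592 = (2)(+4.11) / 0.0592 = 138.9.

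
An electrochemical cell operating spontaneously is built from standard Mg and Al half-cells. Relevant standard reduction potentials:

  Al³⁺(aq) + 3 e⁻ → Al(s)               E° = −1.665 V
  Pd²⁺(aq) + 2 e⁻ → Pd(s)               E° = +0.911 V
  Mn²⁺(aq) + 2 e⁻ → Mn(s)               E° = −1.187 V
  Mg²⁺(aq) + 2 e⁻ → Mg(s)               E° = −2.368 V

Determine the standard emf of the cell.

+0.703 V

Of the two couples in this cell, the one with the more positive reduction potential is reduced at the cathode: here that is Al³⁺/Al (−1.665 V); Mg²⁺/Mg (−2.368 V) is the anode.
E°cell = E°(cathode) − E°(anode) = −1.665 − (−2.368) = +0.703 V.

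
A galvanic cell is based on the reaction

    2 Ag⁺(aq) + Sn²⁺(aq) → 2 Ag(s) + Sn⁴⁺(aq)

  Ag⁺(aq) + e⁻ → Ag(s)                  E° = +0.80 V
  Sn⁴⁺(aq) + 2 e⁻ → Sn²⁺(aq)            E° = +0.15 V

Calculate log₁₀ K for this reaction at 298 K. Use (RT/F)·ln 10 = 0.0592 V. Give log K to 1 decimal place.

The Ag⁺/Ag couple is reduced (cathode); E°cell = +0.80 − (+0.15) = +0.65 V with n = 2.
At equilibrium E = 0, so log K = nE°cell / 0.0592 = (2)(+0.65) / 0.0592 = 22.0.

log K = 22.0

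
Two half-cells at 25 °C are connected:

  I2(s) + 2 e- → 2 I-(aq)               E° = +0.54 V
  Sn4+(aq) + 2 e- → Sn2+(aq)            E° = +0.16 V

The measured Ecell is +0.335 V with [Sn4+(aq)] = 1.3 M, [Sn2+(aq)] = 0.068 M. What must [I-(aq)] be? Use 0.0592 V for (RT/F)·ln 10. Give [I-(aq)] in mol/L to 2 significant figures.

The I₂/I⁻ couple has the larger reduction potential, so it is the cathode: E°cell = +0.54 − (+0.16) = +0.38 V and n = 2.
From the Nernst equation, log Q = n(E° − E)/0.0592 = 2·(+0.38 − (+0.335))/0.0592 = 1.520.
Balancing electrons gives I2(s) + Sn2+(aq) → 2 I-(aq) + Sn4+(aq); thus Q = ([I-(aq)]^2·[Sn4+(aq)]) / [Sn2+(aq)].
Isolating [I-(aq)] in Q = 10^{1.520} yields log [I-(aq)] = 0.119, i.e. 1.3 M.

1.3 M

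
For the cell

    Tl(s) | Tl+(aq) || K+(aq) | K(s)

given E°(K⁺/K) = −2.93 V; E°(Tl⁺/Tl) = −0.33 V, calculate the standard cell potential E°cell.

By convention the left-hand electrode in cell notation is the anode (oxidation) and the right-hand electrode is the cathode (reduction).
E°cell = E°(right) − E°(left) = −2.93 − (−0.33) = −2.60 V.
The negative sign shows that, as written, the cell would require an external voltage to drive the reaction.

−2.60 V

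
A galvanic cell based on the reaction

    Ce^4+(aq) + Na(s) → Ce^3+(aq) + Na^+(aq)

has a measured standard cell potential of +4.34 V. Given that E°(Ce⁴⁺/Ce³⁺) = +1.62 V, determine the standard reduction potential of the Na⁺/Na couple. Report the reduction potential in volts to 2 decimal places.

In the reaction as written the Ce⁴⁺/Ce³⁺ couple is reduced (cathode) and Na⁺/Na is oxidized (anode), so E°cell = E°(Ce⁴⁺/Ce³⁺) − E°(Na⁺/Na).
E°(Na⁺/Na) = E°(cathode) − E°cell = +1.62 − (+4.34) = −2.72 V.

−2.72 V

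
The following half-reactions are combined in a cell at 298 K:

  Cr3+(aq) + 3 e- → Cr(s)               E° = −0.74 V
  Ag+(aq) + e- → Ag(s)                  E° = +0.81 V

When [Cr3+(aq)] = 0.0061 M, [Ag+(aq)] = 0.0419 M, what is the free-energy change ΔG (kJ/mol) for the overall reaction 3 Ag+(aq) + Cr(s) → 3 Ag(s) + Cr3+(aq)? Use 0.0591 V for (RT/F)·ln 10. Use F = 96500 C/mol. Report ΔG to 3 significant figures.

−438 kJ/mol

The standard cell potential is +0.81 − (−0.74) = +1.55 V, with n = 3 electrons in the balanced equation.
The reaction quotient is [Cr3+(aq)] / [Ag+(aq)]^3 = 82.9; by Nernst, E = +1.55 − (0.0591/3)(1.919) = +1.5122 V.
Finally ΔG = −nFE = −(3)(96500 C/mol)(+1.5122 V) = −438 kJ/mol.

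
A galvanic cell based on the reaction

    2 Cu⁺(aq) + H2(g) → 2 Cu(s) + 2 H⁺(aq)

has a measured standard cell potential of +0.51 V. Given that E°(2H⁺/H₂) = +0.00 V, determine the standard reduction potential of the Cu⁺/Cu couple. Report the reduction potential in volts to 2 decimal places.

+0.51 V

In the reaction as written the Cu⁺/Cu couple is reduced (cathode) and 2H⁺/H₂ is oxidized (anode), so E°cell = E°(Cu⁺/Cu) − E°(2H⁺/H₂).
E°(Cu⁺/Cu) = E°cell + E°(anode) = +0.51 + (+0.00) = +0.51 V.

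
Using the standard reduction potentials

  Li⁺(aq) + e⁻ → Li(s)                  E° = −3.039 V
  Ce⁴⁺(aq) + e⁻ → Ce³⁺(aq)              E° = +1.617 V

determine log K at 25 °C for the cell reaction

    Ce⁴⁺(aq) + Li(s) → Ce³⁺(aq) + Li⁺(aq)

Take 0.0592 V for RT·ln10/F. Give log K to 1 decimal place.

The Ce⁴⁺/Ce³⁺ couple is reduced (cathode); E°cell = +1.617 − (−3.039) = +4.656 V with n = 1.
At equilibrium E = 0, so log K = nE°cell / 0.0592 = (1)(+4.656) / 0.0592 = 78.6.

log K = 78.6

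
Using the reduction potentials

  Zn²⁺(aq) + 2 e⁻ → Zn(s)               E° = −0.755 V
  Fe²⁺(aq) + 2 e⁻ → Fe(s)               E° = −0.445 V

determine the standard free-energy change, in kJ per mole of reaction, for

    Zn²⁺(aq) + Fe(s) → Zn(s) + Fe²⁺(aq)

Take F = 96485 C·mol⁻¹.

+59.8 kJ/mol

In the reaction as written Zn²⁺(aq) is reduced, so the Zn²⁺/Zn couple is the cathode and Fe²⁺/Fe is the anode.
E°cell = −0.755 − (−0.445) = −0.310 V; balancing electrons gives n = 2.
ΔG° = −nFE°cell = −(2)(96485)(−0.310) J/mol = +59.8 kJ/mol.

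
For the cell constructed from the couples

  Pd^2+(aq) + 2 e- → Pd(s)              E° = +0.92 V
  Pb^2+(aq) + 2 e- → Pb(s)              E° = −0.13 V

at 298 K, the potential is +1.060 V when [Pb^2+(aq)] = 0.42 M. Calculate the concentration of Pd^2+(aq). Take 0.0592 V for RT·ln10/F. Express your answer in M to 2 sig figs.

0.91 M

Pd²⁺/Pd is the cathode (higher E°); E°cell = +0.92 − (−0.13) = +1.05 V with n = 2.
From the Nernst equation, log Q = n(E° − E)/0.0592 = 2·(+1.05 − (+1.060))/0.0592 = −0.338.
For Pd^2+(aq) + Pb(s) → Pd(s) + Pb^2+(aq), the reaction quotient is Q = [Pb^2+(aq)] / [Pd^2+(aq)].
Substituting the known concentrations and solving, log [Pd^2+(aq)] = −0.039 and [Pd^2+(aq)] = 0.91 M.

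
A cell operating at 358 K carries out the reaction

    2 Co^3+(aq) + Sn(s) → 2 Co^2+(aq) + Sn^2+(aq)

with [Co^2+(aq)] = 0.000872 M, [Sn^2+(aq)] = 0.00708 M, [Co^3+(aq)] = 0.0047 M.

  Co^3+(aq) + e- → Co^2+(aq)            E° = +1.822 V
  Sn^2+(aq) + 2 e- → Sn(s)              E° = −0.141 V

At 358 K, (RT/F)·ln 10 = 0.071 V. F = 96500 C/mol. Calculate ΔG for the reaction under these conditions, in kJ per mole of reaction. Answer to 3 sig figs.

−404 kJ/mol

With Co³⁺/Co²⁺ reduced at the cathode, E°cell = +1.822 − (−0.141) = +1.963 V and n = 2.
Here Q = ([Co^2+(aq)]^2·[Sn^2+(aq)]) / [Co^3+(aq)]^2 = 0.000244 (log Q = −3.613), giving E = +1.963 − (0.071/2)·(−3.613) = +2.0913 V.
Finally ΔG = −nFE = −(2)(96500 C/mol)(+2.0913 V) = −404 kJ/mol.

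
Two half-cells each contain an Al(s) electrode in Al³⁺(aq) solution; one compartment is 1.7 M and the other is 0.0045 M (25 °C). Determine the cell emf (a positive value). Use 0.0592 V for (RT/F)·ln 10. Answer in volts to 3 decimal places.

For a concentration cell E°cell = 0, since both electrodes use the same couple.
The compartment with the higher Al³⁺(aq) concentration (1.7 M) acts as the cathode; ions are reduced there and produced at the dilute (0.0045 M) anode.
With n = 3, Ecell = −(0.0592/3)·log([dilute]/[conc]) = −(0.0592/3)·log(0.0045/1.7) = +0.051 V.

0.051 V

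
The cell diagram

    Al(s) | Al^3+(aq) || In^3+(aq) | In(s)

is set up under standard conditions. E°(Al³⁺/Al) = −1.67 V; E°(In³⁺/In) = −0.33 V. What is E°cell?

By convention the left-hand electrode in cell notation is the anode (oxidation) and the right-hand electrode is the cathode (reduction).
E°cell = E°(right) − E°(left) = −0.33 − (−1.67) = +1.34 V.

+1.34 V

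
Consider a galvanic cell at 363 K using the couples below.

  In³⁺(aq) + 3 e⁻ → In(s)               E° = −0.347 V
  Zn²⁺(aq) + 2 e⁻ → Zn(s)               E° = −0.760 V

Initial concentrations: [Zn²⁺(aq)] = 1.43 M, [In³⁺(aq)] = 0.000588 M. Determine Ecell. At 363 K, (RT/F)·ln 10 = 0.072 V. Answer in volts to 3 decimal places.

Since E°(In³⁺/In) > E°(Zn²⁺/Zn), In³⁺/In serves as the cathode.
The standard potential is −0.347 − (−0.760) = +0.413 V and the balanced reaction transfers n = 6 electrons.
The balanced reaction is 2 In³⁺(aq) + 3 Zn(s) → 2 In(s) + 3 Zn²⁺(aq), so Q = [Zn²⁺(aq)]^3 / [In³⁺(aq)]^2 = 8.46×10^6 and log Q = 6.927.
Applying E = E° − (RT ln10/nF)·log Q gives +0.413 − (0.072/6)(6.927) = +0.330 V.

+0.330 V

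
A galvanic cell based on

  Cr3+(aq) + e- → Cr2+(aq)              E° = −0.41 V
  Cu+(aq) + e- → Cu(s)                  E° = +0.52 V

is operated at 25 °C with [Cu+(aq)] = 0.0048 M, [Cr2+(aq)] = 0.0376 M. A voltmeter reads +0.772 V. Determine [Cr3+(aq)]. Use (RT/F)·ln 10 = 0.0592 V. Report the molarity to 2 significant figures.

The Cu⁺/Cu couple has the larger reduction potential, so it is the cathode: E°cell = +0.52 − (−0.41) = +0.93 V and n = 1.
Since E = E° − (0.0592/n)·log Q, log Q = n(E° − E)/0.0592 = 2.669.
Balancing electrons gives Cu+(aq) + Cr2+(aq) → Cu(s) + Cr3+(aq); thus Q = [Cr3+(aq)] / ([Cu+(aq)]·[Cr2+(aq)]).
Solving for the unknown gives log [Cr3+(aq)] = −1.075, so [Cr3+(aq)] ≈ 0.084 M.

0.084 M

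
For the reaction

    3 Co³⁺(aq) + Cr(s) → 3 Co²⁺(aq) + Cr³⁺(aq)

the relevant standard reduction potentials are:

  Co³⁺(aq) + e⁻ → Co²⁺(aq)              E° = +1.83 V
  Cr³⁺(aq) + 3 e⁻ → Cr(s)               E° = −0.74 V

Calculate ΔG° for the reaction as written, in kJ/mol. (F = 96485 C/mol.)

In the reaction as written Co³⁺(aq) is reduced, so the Co³⁺/Co²⁺ couple is the cathode and Cr³⁺/Cr is the anode.
E°cell = +1.83 − (−0.74) = +2.57 V; balancing electrons gives n = 3.
ΔG° = −nFE°cell = −(3)(96485)(+2.57) J/mol = −744 kJ/mol.

−744 kJ/mol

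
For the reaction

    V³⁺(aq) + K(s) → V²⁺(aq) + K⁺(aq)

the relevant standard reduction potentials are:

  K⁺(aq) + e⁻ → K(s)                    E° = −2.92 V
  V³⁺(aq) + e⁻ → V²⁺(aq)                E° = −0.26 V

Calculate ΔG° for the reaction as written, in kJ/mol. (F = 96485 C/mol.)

−257 kJ/mol

In the reaction as written V³⁺(aq) is reduced, so the V³⁺/V²⁺ couple is the cathode and K⁺/K is the anode.
E°cell = −0.26 − (−2.92) = +2.66 V; balancing electrons gives n = 1.
ΔG° = −nFE°cell = −(1)(96485)(+2.66) J/mol = −257 kJ/mol.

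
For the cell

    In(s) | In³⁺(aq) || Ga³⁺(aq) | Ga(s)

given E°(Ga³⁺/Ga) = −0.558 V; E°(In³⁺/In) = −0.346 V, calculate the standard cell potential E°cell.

By convention the left-hand electrode in cell notation is the anode (oxidation) and the right-hand electrode is the cathode (reduction).
E°cell = E°(right) − E°(left) = −0.558 − (−0.346) = −0.212 V.
The negative sign shows that, as written, the cell would require an external voltage to drive the reaction.

−0.212 V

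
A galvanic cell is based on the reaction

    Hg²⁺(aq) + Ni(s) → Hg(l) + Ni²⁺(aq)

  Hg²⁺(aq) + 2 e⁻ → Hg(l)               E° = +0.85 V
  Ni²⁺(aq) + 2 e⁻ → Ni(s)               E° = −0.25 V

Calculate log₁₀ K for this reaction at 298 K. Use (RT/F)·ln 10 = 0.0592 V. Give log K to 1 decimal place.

The Hg²⁺/Hg couple is reduced (cathode); E°cell = +0.85 − (−0.25) = +1.10 V with n = 2.
At equilibrium E = 0, so log K = nE°cell / 0.0592 = (2)(+1.10) / 0.0592 = 37.2.

log K = 37.2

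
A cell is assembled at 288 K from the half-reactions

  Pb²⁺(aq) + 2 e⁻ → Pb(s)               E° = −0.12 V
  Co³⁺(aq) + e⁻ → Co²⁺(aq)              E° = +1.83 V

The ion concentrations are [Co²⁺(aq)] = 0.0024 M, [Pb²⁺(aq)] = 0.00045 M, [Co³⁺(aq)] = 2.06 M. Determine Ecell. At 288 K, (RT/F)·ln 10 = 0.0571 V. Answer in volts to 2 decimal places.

Co³⁺/Co²⁺ is reduced (cathode, E° = +1.83 V) and Pb²⁺/Pb is oxidized (anode).
E°cell = E°cat − E°an = +1.83 − (−0.12) = +1.95 V; n = 2.
For the overall reaction 2 Co³⁺(aq) + Pb(s) → 2 Co²⁺(aq) + Pb²⁺(aq), Q = ([Co²⁺(aq)]^2·[Pb²⁺(aq)]) / [Co³⁺(aq)]^2 = 6.11×10^−10, giving log Q = −9.214.
E = E° − (0.0571/n)·log Q = +1.95 − (0.0571/2)(−9.214) = +2.21 V.

+2.21 V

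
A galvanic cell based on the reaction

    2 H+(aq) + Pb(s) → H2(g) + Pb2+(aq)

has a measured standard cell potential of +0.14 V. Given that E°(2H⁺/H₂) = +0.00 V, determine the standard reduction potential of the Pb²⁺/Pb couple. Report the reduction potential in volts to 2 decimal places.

−0.14 V

In the reaction as written the 2H⁺/H₂ couple is reduced (cathode) and Pb²⁺/Pb is oxidized (anode), so E°cell = E°(2H⁺/H₂) − E°(Pb²⁺/Pb).
E°(Pb²⁺/Pb) = E°(cathode) − E°cell = +0.00 − (+0.14) = −0.14 V.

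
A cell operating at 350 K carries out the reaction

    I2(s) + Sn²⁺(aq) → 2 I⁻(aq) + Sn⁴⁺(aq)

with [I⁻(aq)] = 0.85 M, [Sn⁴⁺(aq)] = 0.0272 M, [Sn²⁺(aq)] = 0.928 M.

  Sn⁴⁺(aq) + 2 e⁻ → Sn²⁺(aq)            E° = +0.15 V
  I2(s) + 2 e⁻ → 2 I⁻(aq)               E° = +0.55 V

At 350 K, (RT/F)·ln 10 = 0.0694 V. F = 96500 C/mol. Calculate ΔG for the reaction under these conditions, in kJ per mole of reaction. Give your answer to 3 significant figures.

With I₂/I⁻ reduced at the cathode, E°cell = +0.55 − (+0.15) = +0.40 V and n = 2.
The reaction quotient is ([I⁻(aq)]^2·[Sn⁴⁺(aq)]) / [Sn²⁺(aq)] = 0.0212; by Nernst, E = +0.40 − (0.0694/2)(−1.674) = +0.4581 V.
ΔG = −nFE = −(2)(96500)(+0.4581) J/mol = −88.4 kJ/mol.

−88.4 kJ/mol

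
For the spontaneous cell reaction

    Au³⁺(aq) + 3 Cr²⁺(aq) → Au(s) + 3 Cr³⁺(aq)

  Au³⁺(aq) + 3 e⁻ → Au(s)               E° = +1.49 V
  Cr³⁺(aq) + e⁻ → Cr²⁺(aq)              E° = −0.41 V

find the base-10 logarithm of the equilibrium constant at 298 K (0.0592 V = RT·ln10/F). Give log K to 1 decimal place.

log K = 96.3

The Au³⁺/Au couple is reduced (cathode); E°cell = +1.49 − (−0.41) = +1.90 V with n = 3.
At equilibrium E = 0, so log K = nE°cell / 0.0592 = (3)(+1.90) / 0.0592 = 96.3.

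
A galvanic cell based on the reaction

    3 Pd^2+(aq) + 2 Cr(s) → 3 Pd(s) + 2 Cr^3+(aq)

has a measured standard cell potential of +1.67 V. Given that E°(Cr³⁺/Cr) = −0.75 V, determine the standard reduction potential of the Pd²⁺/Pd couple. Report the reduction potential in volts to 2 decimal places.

+0.92 V

In the reaction as written the Pd²⁺/Pd couple is reduced (cathode) and Cr³⁺/Cr is oxidized (anode), so E°cell = E°(Pd²⁺/Pd) − E°(Cr³⁺/Cr).
E°(Pd²⁺/Pd) = E°cell + E°(anode) = +1.67 + (−0.75) = +0.92 V.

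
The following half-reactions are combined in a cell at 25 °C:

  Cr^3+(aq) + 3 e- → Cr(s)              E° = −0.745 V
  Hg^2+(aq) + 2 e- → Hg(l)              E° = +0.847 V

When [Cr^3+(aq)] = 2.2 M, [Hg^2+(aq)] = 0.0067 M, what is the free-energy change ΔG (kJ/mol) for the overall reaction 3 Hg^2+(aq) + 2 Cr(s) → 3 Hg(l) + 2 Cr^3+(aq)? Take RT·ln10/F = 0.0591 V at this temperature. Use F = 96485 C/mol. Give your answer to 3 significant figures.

E°cell = +0.847 − (−0.745) = +1.592 V; the balanced reaction transfers n = 6 electrons.
Q = [Cr^3+(aq)]^2 / [Hg^2+(aq)]^3 = 1.61×10^7, so log Q = 7.207 and E = +1.592 − (0.0591/6)(7.207) = +1.5210 V.
Finally ΔG = −nFE = −(6)(96485 C/mol)(+1.5210 V) = −881 kJ/mol.

−881 kJ/mol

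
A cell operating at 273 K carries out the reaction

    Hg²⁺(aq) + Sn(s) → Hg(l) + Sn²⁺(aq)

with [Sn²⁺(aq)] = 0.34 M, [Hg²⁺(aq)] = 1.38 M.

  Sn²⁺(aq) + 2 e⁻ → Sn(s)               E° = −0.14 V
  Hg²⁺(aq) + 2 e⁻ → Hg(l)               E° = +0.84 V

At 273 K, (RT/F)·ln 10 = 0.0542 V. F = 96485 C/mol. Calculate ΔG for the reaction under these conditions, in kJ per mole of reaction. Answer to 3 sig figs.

−192 kJ/mol

With Hg²⁺/Hg reduced at the cathode, E°cell = +0.84 − (−0.14) = +0.98 V and n = 2.
The reaction quotient is [Sn²⁺(aq)] / [Hg²⁺(aq)] = 0.246; by Nernst, E = +0.98 − (0.0542/2)(−0.608) = +0.9965 V.
Then ΔG = −nFE = −2 × 96485 × +0.9965 J/mol = −192 kJ/mol.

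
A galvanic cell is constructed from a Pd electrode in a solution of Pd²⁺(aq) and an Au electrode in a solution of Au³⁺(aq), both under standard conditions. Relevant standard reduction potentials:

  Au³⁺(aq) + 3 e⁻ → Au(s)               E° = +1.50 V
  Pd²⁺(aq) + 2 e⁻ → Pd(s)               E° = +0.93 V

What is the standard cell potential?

+0.57 V

Of the two couples in this cell, the one with the more positive reduction potential is reduced at the cathode: here that is Au³⁺/Au (+1.50 V); Pd²⁺/Pd (+0.93 V) is the anode.
E°cell = E°(cathode) − E°(anode) = +1.50 − (+0.93) = +0.57 V.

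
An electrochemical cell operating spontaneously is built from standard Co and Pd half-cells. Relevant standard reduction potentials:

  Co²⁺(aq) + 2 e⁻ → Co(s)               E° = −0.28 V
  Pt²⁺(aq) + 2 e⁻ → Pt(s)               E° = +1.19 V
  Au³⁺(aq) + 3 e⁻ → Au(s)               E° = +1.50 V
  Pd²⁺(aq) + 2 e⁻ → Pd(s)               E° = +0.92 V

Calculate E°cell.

Of the two couples in this cell, the one with the more positive reduction potential is reduced at the cathode: here that is Pd²⁺/Pd (+0.92 V); Co²⁺/Co (−0.28 V) is the anode.
E°cell = E°(cathode) − E°(anode) = +0.92 − (−0.28) = +1.20 V.

+1.20 V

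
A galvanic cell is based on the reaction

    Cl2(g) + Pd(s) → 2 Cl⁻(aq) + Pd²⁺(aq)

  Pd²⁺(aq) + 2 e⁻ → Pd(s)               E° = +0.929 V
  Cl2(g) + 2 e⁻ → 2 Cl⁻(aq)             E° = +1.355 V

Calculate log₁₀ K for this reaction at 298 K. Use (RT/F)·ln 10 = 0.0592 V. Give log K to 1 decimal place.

The Cl₂/Cl⁻ couple is reduced (cathode); E°cell = +1.355 − (+0.929) = +0.426 V with n = 2.
At equilibrium E = 0, so log K = nE°cell / 0.0592 = (2)(+0.426) / 0.0592 = 14.4.

log K = 14.4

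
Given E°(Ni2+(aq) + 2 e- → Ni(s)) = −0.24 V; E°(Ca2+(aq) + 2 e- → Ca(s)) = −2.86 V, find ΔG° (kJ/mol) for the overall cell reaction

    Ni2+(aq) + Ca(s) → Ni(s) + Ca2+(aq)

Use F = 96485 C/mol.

−506 kJ/mol

In the reaction as written Ni2+(aq) is reduced, so the Ni²⁺/Ni couple is the cathode and Ca²⁺/Ca is the anode.
E°cell = −0.24 − (−2.86) = +2.62 V; balancing electrons gives n = 2.
ΔG° = −nFE°cell = −(2)(96485)(+2.62) J/mol = −506 kJ/mol.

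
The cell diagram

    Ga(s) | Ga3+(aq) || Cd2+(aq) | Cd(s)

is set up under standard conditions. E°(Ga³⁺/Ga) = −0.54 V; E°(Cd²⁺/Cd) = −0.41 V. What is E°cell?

By convention the left-hand electrode in cell notation is the anode (oxidation) and the right-hand electrode is the cathode (reduction).
E°cell = E°(right) − E°(left) = −0.41 − (−0.54) = +0.13 V.

+0.13 V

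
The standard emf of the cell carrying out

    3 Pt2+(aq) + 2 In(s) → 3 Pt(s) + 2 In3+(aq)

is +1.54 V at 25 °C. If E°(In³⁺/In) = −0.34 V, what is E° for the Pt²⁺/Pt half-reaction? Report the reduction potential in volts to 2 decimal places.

In the reaction as written the Pt²⁺/Pt couple is reduced (cathode) and In³⁺/In is oxidized (anode), so E°cell = E°(Pt²⁺/Pt) − E°(In³⁺/In).
E°(Pt²⁺/Pt) = E°cell + E°(anode) = +1.54 + (−0.34) = +1.20 V.

+1.20 V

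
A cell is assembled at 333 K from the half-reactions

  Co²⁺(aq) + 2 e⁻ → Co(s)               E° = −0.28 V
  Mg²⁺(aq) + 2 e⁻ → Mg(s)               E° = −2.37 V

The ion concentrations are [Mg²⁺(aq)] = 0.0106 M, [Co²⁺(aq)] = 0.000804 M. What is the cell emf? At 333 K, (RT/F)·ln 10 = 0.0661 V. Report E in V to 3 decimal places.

+2.053 V

Since E°(Co²⁺/Co) > E°(Mg²⁺/Mg), Co²⁺/Co serves as the cathode.
E°cell = E°cat − E°an = −0.28 − (−2.37) = +2.09 V; n = 2.
Balancing gives Co²⁺(aq) + Mg(s) → Co(s) + Mg²⁺(aq); hence Q = [Mg²⁺(aq)] / [Co²⁺(aq)] = 13.2 (log Q = 1.120).
E = E° − (0.0661/n)·log Q = +2.09 − (0.0661/2)(1.120) = +2.053 V.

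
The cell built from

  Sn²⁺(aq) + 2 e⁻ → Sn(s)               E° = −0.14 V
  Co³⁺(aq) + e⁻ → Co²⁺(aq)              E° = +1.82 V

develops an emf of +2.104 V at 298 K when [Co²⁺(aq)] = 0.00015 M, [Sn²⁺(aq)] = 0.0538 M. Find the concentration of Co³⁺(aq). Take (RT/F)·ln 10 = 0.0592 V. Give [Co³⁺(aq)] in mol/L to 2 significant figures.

0.0094 M

With Co³⁺/Co²⁺ at the cathode and Sn²⁺/Sn at the anode, E°cell = +1.82 − (−0.14) = +1.96 V (n = 2).
From the Nernst equation, log Q = n(E° − E)/0.0592 = 2·(+1.96 − (+2.104))/0.0592 = −4.865.
Balancing electrons gives 2 Co³⁺(aq) + Sn(s) → 2 Co²⁺(aq) + Sn²⁺(aq); thus Q = ([Co²⁺(aq)]^2·[Sn²⁺(aq)]) / [Co³⁺(aq)]^2.
Solving for the unknown gives log [Co³⁺(aq)] = −2.026, so [Co³⁺(aq)] ≈ 0.0094 M.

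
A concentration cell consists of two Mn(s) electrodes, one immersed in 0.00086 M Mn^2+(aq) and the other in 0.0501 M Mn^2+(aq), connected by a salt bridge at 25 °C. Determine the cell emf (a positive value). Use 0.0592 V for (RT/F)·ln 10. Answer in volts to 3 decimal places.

0.052 V

For a concentration cell E°cell = 0, since both electrodes use the same couple.
The compartment with the higher Mn^2+(aq) concentration (0.0501 M) acts as the cathode; ions are reduced there and produced at the dilute (0.00086 M) anode.
With n = 2, Ecell = −(0.0592/2)·log([dilute]/[conc]) = −(0.0592/2)·log(0.00086/0.0501) = +0.052 V.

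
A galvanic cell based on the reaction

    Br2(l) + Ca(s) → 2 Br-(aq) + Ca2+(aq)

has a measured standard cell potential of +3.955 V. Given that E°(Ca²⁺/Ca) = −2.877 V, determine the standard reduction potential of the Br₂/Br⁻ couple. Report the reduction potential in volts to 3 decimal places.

+1.078 V

In the reaction as written the Br₂/Br⁻ couple is reduced (cathode) and Ca²⁺/Ca is oxidized (anode), so E°cell = E°(Br₂/Br⁻) − E°(Ca²⁺/Ca).
E°(Br₂/Br⁻) = E°cell + E°(anode) = +3.955 + (−2.877) = +1.078 V.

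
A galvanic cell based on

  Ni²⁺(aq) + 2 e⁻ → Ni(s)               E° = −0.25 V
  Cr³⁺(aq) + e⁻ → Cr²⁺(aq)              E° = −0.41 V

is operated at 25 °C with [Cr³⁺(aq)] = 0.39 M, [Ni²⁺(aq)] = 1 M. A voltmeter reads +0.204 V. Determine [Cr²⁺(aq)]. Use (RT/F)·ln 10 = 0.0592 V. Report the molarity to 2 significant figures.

Ni²⁺/Ni is the cathode (higher E°); E°cell = −0.25 − (−0.41) = +0.16 V with n = 2.
From the Nernst equation, log Q = n(E° − E)/0.0592 = 2·(+0.16 − (+0.204))/0.0592 = −1.486.
For Ni²⁺(aq) + 2 Cr²⁺(aq) → Ni(s) + 2 Cr³⁺(aq), the reaction quotient is Q = [Cr³⁺(aq)]^2 / ([Ni²⁺(aq)]·[Cr²⁺(aq)]^2).
Substituting the known concentrations and solving, log [Cr²⁺(aq)] = 0.334 and [Cr²⁺(aq)] = 2.2 M.

2.2 M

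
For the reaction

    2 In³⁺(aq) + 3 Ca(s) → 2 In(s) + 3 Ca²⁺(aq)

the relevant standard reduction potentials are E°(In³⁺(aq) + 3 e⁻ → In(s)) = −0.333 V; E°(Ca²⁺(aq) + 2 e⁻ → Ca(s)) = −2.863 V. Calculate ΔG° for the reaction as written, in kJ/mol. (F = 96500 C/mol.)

In the reaction as written In³⁺(aq) is reduced, so the In³⁺/In couple is the cathode and Ca²⁺/Ca is the anode.
E°cell = −0.333 − (−2.863) = +2.530 V; balancing electrons gives n = 6.
ΔG° = −nFE°cell = −(6)(96500)(+2.530) J/mol = −1465 kJ/mol.

−1465 kJ/mol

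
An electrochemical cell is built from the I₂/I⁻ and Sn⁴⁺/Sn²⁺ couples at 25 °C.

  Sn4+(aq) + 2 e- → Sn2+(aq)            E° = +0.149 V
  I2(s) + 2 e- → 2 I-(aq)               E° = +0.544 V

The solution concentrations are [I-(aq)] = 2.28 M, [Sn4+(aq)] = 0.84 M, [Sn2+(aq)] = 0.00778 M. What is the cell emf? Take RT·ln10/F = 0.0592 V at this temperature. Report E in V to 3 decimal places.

+0.314 V

I₂/I⁻ is reduced (cathode, E° = +0.544 V) and Sn⁴⁺/Sn²⁺ is oxidized (anode).
The standard potential is +0.544 − (+0.149) = +0.395 V and the balanced reaction transfers n = 2 electrons.
Balancing gives I2(s) + Sn2+(aq) → 2 I-(aq) + Sn4+(aq); hence Q = ([I-(aq)]^2·[Sn4+(aq)]) / [Sn2+(aq)] = 561 (log Q = 2.749).
Applying E = E° − (RT ln10/nF)·log Q gives +0.395 − (0.0592/2)(2.749) = +0.314 V.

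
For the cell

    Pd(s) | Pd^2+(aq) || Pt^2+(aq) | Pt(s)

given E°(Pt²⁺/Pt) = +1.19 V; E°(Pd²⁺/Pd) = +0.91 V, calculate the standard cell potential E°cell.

+0.28 V

By convention the left-hand electrode in cell notation is the anode (oxidation) and the right-hand electrode is the cathode (reduction).
E°cell = E°(right) − E°(left) = +1.19 − (+0.91) = +0.28 V.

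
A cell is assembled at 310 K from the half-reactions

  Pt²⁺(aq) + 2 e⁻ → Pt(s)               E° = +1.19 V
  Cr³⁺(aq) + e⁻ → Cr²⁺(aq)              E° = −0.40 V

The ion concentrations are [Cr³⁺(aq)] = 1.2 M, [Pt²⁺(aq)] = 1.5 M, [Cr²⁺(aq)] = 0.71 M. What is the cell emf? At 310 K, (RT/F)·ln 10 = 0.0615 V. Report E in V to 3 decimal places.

The Pt²⁺/Pt couple has the more positive E°, so it is the cathode; Cr³⁺/Cr²⁺ is the anode.
The standard potential is +1.19 − (−0.40) = +1.59 V and the balanced reaction transfers n = 2 electrons.
The balanced reaction is Pt²⁺(aq) + 2 Cr²⁺(aq) → Pt(s) + 2 Cr³⁺(aq), so Q = [Cr³⁺(aq)]^2 / ([Pt²⁺(aq)]·[Cr²⁺(aq)]^2) = 1.9 and log Q = 0.280.
By the Nernst equation, E = +1.59 − (0.0615/2)·(0.280) = +1.581 V.

+1.581 V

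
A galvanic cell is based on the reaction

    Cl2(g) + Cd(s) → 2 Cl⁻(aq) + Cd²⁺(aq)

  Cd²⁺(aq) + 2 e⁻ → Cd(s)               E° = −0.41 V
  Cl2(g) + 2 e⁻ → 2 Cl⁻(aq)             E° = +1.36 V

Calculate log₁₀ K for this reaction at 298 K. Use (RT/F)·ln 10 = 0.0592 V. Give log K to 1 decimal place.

log K = 59.8

The Cl₂/Cl⁻ couple is reduced (cathode); E°cell = +1.36 − (−0.41) = +1.77 V with n = 2.
At equilibrium E = 0, so log K = nE°cell / 0.0592 = (2)(+1.77) / 0.0592 = 59.8.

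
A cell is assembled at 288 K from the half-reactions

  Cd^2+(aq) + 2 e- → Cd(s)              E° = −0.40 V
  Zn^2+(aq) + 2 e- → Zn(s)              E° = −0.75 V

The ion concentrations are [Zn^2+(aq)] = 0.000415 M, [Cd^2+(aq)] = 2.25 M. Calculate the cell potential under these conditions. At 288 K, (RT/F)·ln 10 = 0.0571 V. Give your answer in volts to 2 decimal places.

+0.46 V

Since E°(Cd²⁺/Cd) > E°(Zn²⁺/Zn), Cd²⁺/Cd serves as the cathode.
E°cell = −0.40 − (−0.75) = +0.35 V, with n = 2 electrons transferred.
For the overall reaction Cd^2+(aq) + Zn(s) → Cd(s) + Zn^2+(aq), Q = [Zn^2+(aq)] / [Cd^2+(aq)] = 0.000184, giving log Q = −3.734.
E = E° − (0.0571/n)·log Q = +0.35 − (0.0571/2)(−3.734) = +0.46 V.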